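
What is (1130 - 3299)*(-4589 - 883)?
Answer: 11868768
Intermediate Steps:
(1130 - 3299)*(-4589 - 883) = -2169*(-5472) = 11868768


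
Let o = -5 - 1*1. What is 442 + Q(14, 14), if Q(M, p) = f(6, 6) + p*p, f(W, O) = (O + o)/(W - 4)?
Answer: 638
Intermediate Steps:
o = -6 (o = -5 - 1 = -6)
f(W, O) = (-6 + O)/(-4 + W) (f(W, O) = (O - 6)/(W - 4) = (-6 + O)/(-4 + W))
Q(M, p) = p**2 (Q(M, p) = (-6 + 6)/(-4 + 6) + p*p = 0/2 + p**2 = (1/2)*0 + p**2 = 0 + p**2 = p**2)
442 + Q(14, 14) = 442 + 14**2 = 442 + 196 = 638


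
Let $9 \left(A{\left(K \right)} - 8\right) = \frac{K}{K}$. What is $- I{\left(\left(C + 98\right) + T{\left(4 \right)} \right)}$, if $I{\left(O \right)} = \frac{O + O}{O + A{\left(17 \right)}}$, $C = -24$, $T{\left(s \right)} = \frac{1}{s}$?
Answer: $- \frac{5346}{2965} \approx -1.803$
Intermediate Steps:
$A{\left(K \right)} = \frac{73}{9}$ ($A{\left(K \right)} = 8 + \frac{K \frac{1}{K}}{9} = 8 + \frac{1}{9} \cdot 1 = 8 + \frac{1}{9} = \frac{73}{9}$)
$I{\left(O \right)} = \frac{2 O}{\frac{73}{9} + O}$ ($I{\left(O \right)} = \frac{O + O}{O + \frac{73}{9}} = \frac{2 O}{\frac{73}{9} + O}$)
$- I{\left(\left(C + 98\right) + T{\left(4 \right)} \right)} = - \frac{18 \left(\left(-24 + 98\right) + \frac{1}{4}\right)}{73 + 9 \left(\left(-24 + 98\right) + \frac{1}{4}\right)} = - \frac{18 \left(74 + \frac{1}{4}\right)}{73 + 9 \left(74 + \frac{1}{4}\right)} = - \frac{18 \cdot 297}{4 \left(73 + 9 \cdot \frac{297}{4}\right)} = - \frac{18 \cdot 297}{4 \left(73 + \frac{2673}{4}\right)} = - \frac{18 \cdot 297}{4 \cdot \frac{2965}{4}} = - \frac{18 \cdot 297 \cdot 4}{4 \cdot 2965} = \left(-1\right) \frac{5346}{2965} = - \frac{5346}{2965}$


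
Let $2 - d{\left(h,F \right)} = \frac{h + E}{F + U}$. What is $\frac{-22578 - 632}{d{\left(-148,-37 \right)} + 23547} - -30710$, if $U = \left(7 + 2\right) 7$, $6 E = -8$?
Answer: $\frac{5642075132}{183727} \approx 30709.0$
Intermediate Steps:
$E = - \frac{4}{3}$ ($E = \frac{1}{6} \left(-8\right) = - \frac{4}{3} \approx -1.3333$)
$U = 63$ ($U = 9 \cdot 7 = 63$)
$d{\left(h,F \right)} = 2 - \frac{- \frac{4}{3} + h}{63 + F}$ ($d{\left(h,F \right)} = 2 - \frac{h - \frac{4}{3}}{F + 63} = 2 - \frac{- \frac{4}{3} + h}{63 + F}$)
$\frac{-22578 - 632}{d{\left(-148,-37 \right)} + 23547} - -30710 = \frac{-22578 - 632}{\frac{\frac{382}{3} - -148 + 2 \left(-37\right)}{63 - 37} + 23547} - -30710 = - \frac{23210}{\frac{\frac{382}{3} + 148 - 74}{26} + 23547} + 30710 = - \frac{23210}{\frac{1}{26} \cdot \frac{604}{3} + 23547} + 30710 = - \frac{23210}{\frac{302}{39} + 23547} + 30710 = - \frac{23210}{\frac{918635}{39}} + 30710 = \left(-23210\right) \frac{39}{918635} + 30710 = - \frac{181038}{183727} + 30710 = \frac{5642075132}{183727}$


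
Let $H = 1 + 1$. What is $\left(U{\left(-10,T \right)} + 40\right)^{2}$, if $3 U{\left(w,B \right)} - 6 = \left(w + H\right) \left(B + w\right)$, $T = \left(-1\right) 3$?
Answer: $\frac{52900}{9} \approx 5877.8$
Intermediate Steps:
$H = 2$
$T = -3$
$U{\left(w,B \right)} = 2 + \frac{\left(2 + w\right) \left(B + w\right)}{3}$ ($U{\left(w,B \right)} = 2 + \frac{\left(w + 2\right) \left(B + w\right)}{3} = 2 + \frac{\left(2 + w\right) \left(B + w\right)}{3}$)
$\left(U{\left(-10,T \right)} + 40\right)^{2} = \left(\left(2 + \frac{\left(-10\right)^{2}}{3} + \frac{2}{3} \left(-3\right) + \frac{2}{3} \left(-10\right) + \frac{1}{3} \left(-3\right) \left(-10\right)\right) + 40\right)^{2} = \left(\left(2 + \frac{1}{3} \cdot 100 - 2 - \frac{20}{3} + 10\right) + 40\right)^{2} = \left(\left(2 + \frac{100}{3} - 2 - \frac{20}{3} + 10\right) + 40\right)^{2} = \left(\frac{110}{3} + 40\right)^{2} = \left(\frac{230}{3}\right)^{2} = \frac{52900}{9}$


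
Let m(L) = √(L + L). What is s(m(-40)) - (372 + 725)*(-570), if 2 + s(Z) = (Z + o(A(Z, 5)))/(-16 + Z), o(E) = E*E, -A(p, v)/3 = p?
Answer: 13131773/21 + 176*I*√5/21 ≈ 6.2532e+5 + 18.74*I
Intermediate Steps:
A(p, v) = -3*p
o(E) = E²
m(L) = √2*√L (m(L) = √(2*L) = √2*√L)
s(Z) = -2 + (Z + 9*Z²)/(-16 + Z) (s(Z) = -2 + (Z + (-3*Z)²)/(-16 + Z) = -2 + (Z + 9*Z²)/(-16 + Z))
s(m(-40)) - (372 + 725)*(-570) = (32 - √2*√(-40) + 9*(√2*√(-40))²)/(-16 + √2*√(-40)) - (372 + 725)*(-570) = (32 - √2*2*I*√10 + 9*(√2*(2*I*√10))²)/(-16 + √2*(2*I*√10)) - 1097*(-570) = (32 - 4*I*√5 + 9*(4*I*√5)²)/(-16 + 4*I*√5) - 1*(-625290) = (32 - 4*I*√5 + 9*(-80))/(-16 + 4*I*√5) + 625290 = (32 - 4*I*√5 - 720)/(-16 + 4*I*√5) + 625290 = (-688 - 4*I*√5)/(-16 + 4*I*√5) + 625290 = 625290 + (-688 - 4*I*√5)/(-16 + 4*I*√5)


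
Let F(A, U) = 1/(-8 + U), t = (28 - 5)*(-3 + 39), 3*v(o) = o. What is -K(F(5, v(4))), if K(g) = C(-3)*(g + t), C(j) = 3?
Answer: -49671/20 ≈ -2483.6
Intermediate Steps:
v(o) = o/3
t = 828 (t = 23*36 = 828)
K(g) = 2484 + 3*g (K(g) = 3*(g + 828) = 3*(828 + g) = 2484 + 3*g)
-K(F(5, v(4))) = -(2484 + 3/(-8 + (⅓)*4)) = -(2484 + 3/(-8 + 4/3)) = -(2484 + 3/(-20/3)) = -(2484 + 3*(-3/20)) = -(2484 - 9/20) = -1*49671/20 = -49671/20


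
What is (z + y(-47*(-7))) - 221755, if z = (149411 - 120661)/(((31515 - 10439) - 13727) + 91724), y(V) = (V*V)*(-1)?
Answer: -32693664958/99073 ≈ -3.3000e+5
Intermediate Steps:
y(V) = -V² (y(V) = V²*(-1) = -V²)
z = 28750/99073 (z = 28750/((21076 - 13727) + 91724) = 28750/(7349 + 91724) = 28750/99073 ≈ 0.29019)
(z + y(-47*(-7))) - 221755 = (28750/99073 - (-47*(-7))²) - 221755 = (28750/99073 - 1*329²) - 221755 = (28750/99073 - 1*108241) - 221755 = (28750/99073 - 108241) - 221755 = -10723731843/99073 - 221755 = -32693664958/99073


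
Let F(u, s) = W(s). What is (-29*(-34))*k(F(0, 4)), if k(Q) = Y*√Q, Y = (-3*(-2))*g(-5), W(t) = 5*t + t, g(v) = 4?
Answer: 47328*√6 ≈ 1.1593e+5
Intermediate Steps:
W(t) = 6*t
F(u, s) = 6*s
Y = 24 (Y = -3*(-2)*4 = 6*4 = 24)
k(Q) = 24*√Q
(-29*(-34))*k(F(0, 4)) = (-29*(-34))*(24*√(6*4)) = 986*(24*√24) = 986*(24*(2*√6)) = 986*(48*√6) = 47328*√6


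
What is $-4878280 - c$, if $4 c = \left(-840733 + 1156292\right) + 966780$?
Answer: $- \frac{20795459}{4} \approx -5.1989 \cdot 10^{6}$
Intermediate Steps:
$c = \frac{1282339}{4}$ ($c = \frac{\left(-840733 + 1156292\right) + 966780}{4} = \frac{315559 + 966780}{4} = \frac{1}{4} \cdot 1282339 = \frac{1282339}{4} \approx 3.2059 \cdot 10^{5}$)
$-4878280 - c = -4878280 - \frac{1282339}{4} = - \frac{20795459}{4}$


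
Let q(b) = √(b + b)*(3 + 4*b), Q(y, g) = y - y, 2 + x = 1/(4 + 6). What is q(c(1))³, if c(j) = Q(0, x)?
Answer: 0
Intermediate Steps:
x = -19/10 (x = -2 + 1/(4 + 6) = -2 + 1/10 = -2 + ⅒ = -19/10 ≈ -1.9000)
Q(y, g) = 0
c(j) = 0
q(b) = √2*√b*(3 + 4*b) (q(b) = √(2*b)*(3 + 4*b) = (√2*√b)*(3 + 4*b) = √2*√b*(3 + 4*b))
q(c(1))³ = (√2*√0*(3 + 4*0))³ = (√2*0*(3 + 0))³ = (√2*0*3)³ = 0³ = 0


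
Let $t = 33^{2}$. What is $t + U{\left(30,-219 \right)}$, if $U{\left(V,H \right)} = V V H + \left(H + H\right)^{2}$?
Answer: $-4167$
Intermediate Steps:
$U{\left(V,H \right)} = 4 H^{2} + H V^{2}$ ($U{\left(V,H \right)} = V^{2} H + \left(2 H\right)^{2} = H V^{2} + 4 H^{2} = 4 H^{2} + H V^{2}$)
$t = 1089$
$t + U{\left(30,-219 \right)} = 1089 - 219 \left(30^{2} + 4 \left(-219\right)\right) = 1089 - 219 \left(900 - 876\right) = 1089 - 5256 = -4167$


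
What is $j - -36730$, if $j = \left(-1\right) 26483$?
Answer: $10247$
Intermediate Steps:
$j = -26483$
$j - -36730 = -26483 - -36730 = -26483 + 36730 = 10247$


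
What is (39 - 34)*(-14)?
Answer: -70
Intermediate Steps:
(39 - 34)*(-14) = 5*(-14) = -70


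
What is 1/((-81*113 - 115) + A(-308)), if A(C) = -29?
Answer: -1/9297 ≈ -0.00010756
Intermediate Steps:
1/((-81*113 - 115) + A(-308)) = 1/((-81*113 - 115) - 29) = 1/((-9153 - 115) - 29) = 1/(-9268 - 29) = 1/(-9297) = -1/9297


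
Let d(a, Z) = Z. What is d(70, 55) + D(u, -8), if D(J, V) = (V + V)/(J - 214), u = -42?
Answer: 881/16 ≈ 55.063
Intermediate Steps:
D(J, V) = 2*V/(-214 + J) (D(J, V) = (2*V)/(-214 + J) = 2*V/(-214 + J))
d(70, 55) + D(u, -8) = 55 + 2*(-8)/(-214 - 42) = 55 + 2*(-8)/(-256) = 55 + 2*(-8)*(-1/256) = 55 + 1/16 = 881/16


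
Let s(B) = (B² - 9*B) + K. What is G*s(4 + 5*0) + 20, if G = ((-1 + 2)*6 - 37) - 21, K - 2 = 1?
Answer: 904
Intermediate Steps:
K = 3 (K = 2 + 1 = 3)
s(B) = 3 + B² - 9*B (s(B) = (B² - 9*B) + 3 = 3 + B² - 9*B)
G = -52 (G = (1*6 - 37) - 21 = (6 - 37) - 21 = -31 - 21 = -52)
G*s(4 + 5*0) + 20 = -52*(3 + (4 + 5*0)² - 9*(4 + 5*0)) + 20 = -52*(3 + (4 + 0)² - 9*(4 + 0)) + 20 = -52*(3 + 4² - 9*4) + 20 = -52*(3 + 16 - 36) + 20 = -52*(-17) + 20 = 884 + 20 = 904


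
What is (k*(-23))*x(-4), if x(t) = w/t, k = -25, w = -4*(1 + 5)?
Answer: 3450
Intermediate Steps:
w = -24 (w = -4*6 = -24)
x(t) = -24/t
(k*(-23))*x(-4) = (-25*(-23))*(-24/(-4)) = 575*(-24*(-¼)) = 575*6 = 3450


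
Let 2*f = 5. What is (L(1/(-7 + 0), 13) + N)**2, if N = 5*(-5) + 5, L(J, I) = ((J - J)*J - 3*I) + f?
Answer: 12769/4 ≈ 3192.3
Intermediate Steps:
f = 5/2 (f = (1/2)*5 = 5/2 ≈ 2.5000)
L(J, I) = 5/2 - 3*I (L(J, I) = ((J - J)*J - 3*I) + 5/2 = (0*J - 3*I) + 5/2 = (0 - 3*I) + 5/2 = -3*I + 5/2 = 5/2 - 3*I)
N = -20 (N = -25 + 5 = -20)
(L(1/(-7 + 0), 13) + N)**2 = ((5/2 - 3*13) - 20)**2 = ((5/2 - 39) - 20)**2 = (-73/2 - 20)**2 = (-113/2)**2 = 12769/4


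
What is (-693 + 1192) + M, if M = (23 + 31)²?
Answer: 3415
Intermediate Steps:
M = 2916 (M = 54² = 2916)
(-693 + 1192) + M = (-693 + 1192) + 2916 = 499 + 2916 = 3415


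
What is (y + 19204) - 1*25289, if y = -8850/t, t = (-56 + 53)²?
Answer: -21205/3 ≈ -7068.3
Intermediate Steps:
t = 9 (t = (-3)² = 9)
y = -2950/3 (y = -8850/9 = -8850*⅑ = -2950/3 ≈ -983.33)
(y + 19204) - 1*25289 = (-2950/3 + 19204) - 1*25289 = 54662/3 - 25289 = -21205/3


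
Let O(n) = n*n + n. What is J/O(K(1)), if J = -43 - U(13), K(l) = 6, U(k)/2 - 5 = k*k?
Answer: -391/42 ≈ -9.3095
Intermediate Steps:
U(k) = 10 + 2*k**2 (U(k) = 10 + 2*(k*k) = 10 + 2*k**2)
O(n) = n + n**2 (O(n) = n**2 + n = n + n**2)
J = -391 (J = -43 - (10 + 2*13**2) = -43 - (10 + 2*169) = -43 - (10 + 338) = -43 - 1*348 = -43 - 348 = -391)
J/O(K(1)) = -391*1/(6*(1 + 6)) = -391/(6*7) = -391/42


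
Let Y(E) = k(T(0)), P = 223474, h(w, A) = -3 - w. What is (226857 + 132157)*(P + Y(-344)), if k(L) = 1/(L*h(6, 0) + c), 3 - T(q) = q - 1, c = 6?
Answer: 1203454240033/15 ≈ 8.0230e+10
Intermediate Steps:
T(q) = 4 - q (T(q) = 3 - (q - 1) = 3 - (-1 + q) = 3 + (1 - q) = 4 - q)
k(L) = 1/(6 - 9*L) (k(L) = 1/(L*(-3 - 1*6) + 6) = 1/(L*(-3 - 6) + 6) = 1/(L*(-9) + 6) = 1/(-9*L + 6) = 1/(6 - 9*L))
Y(E) = -1/30 (Y(E) = -1/(-6 + 9*(4 - 1*0)) = -1/(-6 + 9*(4 + 0)) = -1/(-6 + 9*4) = -1/(-6 + 36) = -1/30)
(226857 + 132157)*(P + Y(-344)) = (226857 + 132157)*(223474 - 1/30) = 359014*(6704219/30) = 1203454240033/15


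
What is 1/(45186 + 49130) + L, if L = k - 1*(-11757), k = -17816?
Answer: -571460643/94316 ≈ -6059.0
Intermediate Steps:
L = -6059 (L = -17816 - 1*(-11757) = -17816 + 11757 = -6059)
1/(45186 + 49130) + L = 1/(45186 + 49130) - 6059 = 1/94316 - 6059 = -571460643/94316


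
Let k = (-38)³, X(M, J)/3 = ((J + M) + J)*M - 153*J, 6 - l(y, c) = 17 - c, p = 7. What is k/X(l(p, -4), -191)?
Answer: -27436/52767 ≈ -0.51995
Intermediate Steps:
l(y, c) = -11 + c (l(y, c) = 6 - (17 - c) = 6 + (-17 + c) = -11 + c)
X(M, J) = -459*J + 3*M*(M + 2*J) (X(M, J) = 3*(((J + M) + J)*M - 153*J) = 3*((M + 2*J)*M - 153*J) = 3*(M*(M + 2*J) - 153*J) = 3*(-153*J + M*(M + 2*J)) = -459*J + 3*M*(M + 2*J))
k = -54872
k/X(l(p, -4), -191) = -54872/(-459*(-191) + 3*(-11 - 4)² + 6*(-191)*(-11 - 4)) = -54872/(87669 + 3*(-15)² + 6*(-191)*(-15)) = -54872/(87669 + 3*225 + 17190) = -54872/(87669 + 675 + 17190) = -54872/105534 = -54872*1/105534 = -27436/52767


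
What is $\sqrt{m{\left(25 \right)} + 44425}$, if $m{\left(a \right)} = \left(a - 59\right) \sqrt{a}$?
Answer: $\sqrt{44255} \approx 210.37$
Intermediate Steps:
$m{\left(a \right)} = \sqrt{a} \left(-59 + a\right)$ ($m{\left(a \right)} = \left(-59 + a\right) \sqrt{a} = \sqrt{a} \left(-59 + a\right)$)
$\sqrt{m{\left(25 \right)} + 44425} = \sqrt{\sqrt{25} \left(-59 + 25\right) + 44425} = \sqrt{5 \left(-34\right) + 44425} = \sqrt{-170 + 44425} = \sqrt{44255}$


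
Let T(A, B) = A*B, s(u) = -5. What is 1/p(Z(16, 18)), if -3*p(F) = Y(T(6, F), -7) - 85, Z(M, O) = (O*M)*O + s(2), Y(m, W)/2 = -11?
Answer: 3/107 ≈ 0.028037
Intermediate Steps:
Y(m, W) = -22 (Y(m, W) = 2*(-11) = -22)
Z(M, O) = -5 + M*O² (Z(M, O) = (O*M)*O - 5 = (M*O)*O - 5 = M*O² - 5 = -5 + M*O²)
p(F) = 107/3 (p(F) = -(-22 - 85)/3 = -⅓*(-107) = 107/3)
1/p(Z(16, 18)) = 1/(107/3) = 3/107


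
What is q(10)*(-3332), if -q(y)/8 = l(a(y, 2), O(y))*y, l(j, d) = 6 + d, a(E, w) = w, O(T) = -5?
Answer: 266560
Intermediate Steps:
q(y) = -8*y (q(y) = -8*(6 - 5)*y = -8*y)
q(10)*(-3332) = -8*10*(-3332) = -80*(-3332) = 266560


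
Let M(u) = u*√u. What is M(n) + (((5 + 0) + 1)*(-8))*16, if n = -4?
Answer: -768 - 8*I ≈ -768.0 - 8.0*I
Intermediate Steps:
M(u) = u^(3/2)
M(n) + (((5 + 0) + 1)*(-8))*16 = (-4)^(3/2) + (((5 + 0) + 1)*(-8))*16 = -8*I + ((5 + 1)*(-8))*16 = -8*I + (6*(-8))*16 = -8*I - 48*16 = -8*I - 768 = -768 - 8*I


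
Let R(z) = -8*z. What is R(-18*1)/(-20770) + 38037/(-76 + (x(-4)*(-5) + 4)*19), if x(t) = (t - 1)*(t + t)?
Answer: -79057569/7892600 ≈ -10.017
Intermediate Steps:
x(t) = 2*t*(-1 + t) (x(t) = (-1 + t)*(2*t) = 2*t*(-1 + t))
R(-18*1)/(-20770) + 38037/(-76 + (x(-4)*(-5) + 4)*19) = -(-144)/(-20770) + 38037/(-76 + ((2*(-4)*(-1 - 4))*(-5) + 4)*19) = -8*(-18)*(-1/20770) + 38037/(-76 + ((2*(-4)*(-5))*(-5) + 4)*19) = 144*(-1/20770) + 38037/(-76 + (40*(-5) + 4)*19) = -72/10385 + 38037/(-76 + (-200 + 4)*19) = -72/10385 + 38037/(-76 - 196*19) = -72/10385 + 38037/(-76 - 3724) = -72/10385 + 38037/(-3800) = -72/10385 + 38037*(-1/3800) = -72/10385 - 38037/3800 = -79057569/7892600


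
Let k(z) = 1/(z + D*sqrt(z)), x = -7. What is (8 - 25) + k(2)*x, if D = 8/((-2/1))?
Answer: -33/2 + sqrt(2) ≈ -15.086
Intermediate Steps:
D = -4 (D = 8/((-2*1)) = 8/(-2) = 8*(-1/2) = -4)
k(z) = 1/(z - 4*sqrt(z))
(8 - 25) + k(2)*x = (8 - 25) - 7/(2 - 4*sqrt(2)) = -17 - 7/(2 - 4*sqrt(2))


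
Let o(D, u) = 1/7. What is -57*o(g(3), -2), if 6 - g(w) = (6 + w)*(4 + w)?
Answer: -57/7 ≈ -8.1429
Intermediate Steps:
g(w) = 6 - (4 + w)*(6 + w) (g(w) = 6 - (6 + w)*(4 + w) = 6 - (4 + w)*(6 + w))
o(D, u) = ⅐
-57*o(g(3), -2) = -57*⅐ = -57/7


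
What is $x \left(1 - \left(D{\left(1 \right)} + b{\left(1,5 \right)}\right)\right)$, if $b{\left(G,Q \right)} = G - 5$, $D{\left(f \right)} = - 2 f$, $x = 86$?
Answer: $602$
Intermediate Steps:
$b{\left(G,Q \right)} = -5 + G$
$x \left(1 - \left(D{\left(1 \right)} + b{\left(1,5 \right)}\right)\right) = 86 \left(1 - \left(\left(-2\right) 1 + \left(-5 + 1\right)\right)\right) = 86 \left(1 - \left(-2 - 4\right)\right) = 86 \left(1 - -6\right) = 86 \left(1 + 6\right) = 86 \cdot 7 = 602$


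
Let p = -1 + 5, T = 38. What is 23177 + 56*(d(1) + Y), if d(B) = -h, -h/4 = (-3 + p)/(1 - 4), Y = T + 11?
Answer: 77539/3 ≈ 25846.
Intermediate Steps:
p = 4
Y = 49 (Y = 38 + 11 = 49)
h = 4/3 (h = -4*(-3 + 4)/(1 - 4) = -4/(-3) = -4*(-1)/3 = -4*(-⅓) = 4/3 ≈ 1.3333)
d(B) = -4/3 (d(B) = -1*4/3 = -4/3)
23177 + 56*(d(1) + Y) = 23177 + 56*(-4/3 + 49) = 23177 + 56*(143/3) = 23177 + 8008/3 = 77539/3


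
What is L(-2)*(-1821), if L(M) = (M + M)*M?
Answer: -14568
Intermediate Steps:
L(M) = 2*M² (L(M) = (2*M)*M = 2*M²)
L(-2)*(-1821) = (2*(-2)²)*(-1821) = (2*4)*(-1821) = 8*(-1821) = -14568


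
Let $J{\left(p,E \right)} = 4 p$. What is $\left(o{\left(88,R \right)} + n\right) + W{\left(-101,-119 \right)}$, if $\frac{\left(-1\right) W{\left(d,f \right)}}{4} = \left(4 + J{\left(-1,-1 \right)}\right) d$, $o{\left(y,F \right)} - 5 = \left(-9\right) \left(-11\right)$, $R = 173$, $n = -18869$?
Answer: $-18765$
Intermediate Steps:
$o{\left(y,F \right)} = 104$ ($o{\left(y,F \right)} = 5 - -99 = 5 + 99 = 104$)
$W{\left(d,f \right)} = 0$ ($W{\left(d,f \right)} = - 4 \left(4 + 4 \left(-1\right)\right) d = - 4 \left(4 - 4\right) d = - 4 \cdot 0 d = \left(-4\right) 0 = 0$)
$\left(o{\left(88,R \right)} + n\right) + W{\left(-101,-119 \right)} = \left(104 - 18869\right) + 0 = -18765 + 0 = -18765$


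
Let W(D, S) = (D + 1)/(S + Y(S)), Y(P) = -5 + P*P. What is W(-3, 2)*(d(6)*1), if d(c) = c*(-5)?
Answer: 60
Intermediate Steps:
Y(P) = -5 + P²
d(c) = -5*c
W(D, S) = (1 + D)/(-5 + S + S²) (W(D, S) = (D + 1)/(S + (-5 + S²)) = (1 + D)/(-5 + S + S²))
W(-3, 2)*(d(6)*1) = ((1 - 3)/(-5 + 2 + 2²))*(-5*6*1) = (-2/(-5 + 2 + 4))*(-30*1) = (-2/1)*(-30) = (1*(-2))*(-30) = -2*(-30) = 60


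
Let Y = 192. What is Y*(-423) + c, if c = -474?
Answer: -81690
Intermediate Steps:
Y*(-423) + c = 192*(-423) - 474 = -81216 - 474 = -81690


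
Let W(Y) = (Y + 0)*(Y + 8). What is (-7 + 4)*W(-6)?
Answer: 36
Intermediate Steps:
W(Y) = Y*(8 + Y)
(-7 + 4)*W(-6) = (-7 + 4)*(-6*(8 - 6)) = -(-18)*2 = -3*(-12) = 36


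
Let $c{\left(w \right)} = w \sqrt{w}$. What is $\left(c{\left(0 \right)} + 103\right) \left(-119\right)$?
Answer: $-12257$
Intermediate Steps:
$c{\left(w \right)} = w^{\frac{3}{2}}$
$\left(c{\left(0 \right)} + 103\right) \left(-119\right) = \left(0^{\frac{3}{2}} + 103\right) \left(-119\right) = \left(0 + 103\right) \left(-119\right) = 103 \left(-119\right) = -12257$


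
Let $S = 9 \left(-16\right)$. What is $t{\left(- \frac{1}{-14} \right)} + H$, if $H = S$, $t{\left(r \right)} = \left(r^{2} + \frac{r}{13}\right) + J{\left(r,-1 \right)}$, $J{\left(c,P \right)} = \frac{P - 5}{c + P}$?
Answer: $- \frac{350421}{2548} \approx -137.53$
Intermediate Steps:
$J{\left(c,P \right)} = \frac{-5 + P}{P + c}$
$t{\left(r \right)} = r^{2} - \frac{6}{-1 + r} + \frac{r}{13}$ ($t{\left(r \right)} = \left(r^{2} + \frac{r}{13}\right) + \frac{-5 - 1}{-1 + r} = \left(r^{2} + \frac{r}{13}\right) + \frac{1}{-1 + r} \left(-6\right) = \left(r^{2} + \frac{r}{13}\right) - \frac{6}{-1 + r} = r^{2} - \frac{6}{-1 + r} + \frac{r}{13}$)
$S = -144$
$H = -144$
$t{\left(- \frac{1}{-14} \right)} + H = \frac{-78 + - \frac{1}{-14} \left(1 + 13 \left(- \frac{1}{-14}\right)\right) \left(-1 - \frac{1}{-14}\right)}{13 \left(-1 - \frac{1}{-14}\right)} - 144 = \frac{-78 + \left(-1\right) \left(- \frac{1}{14}\right) \left(1 + 13 \left(\left(-1\right) \left(- \frac{1}{14}\right)\right)\right) \left(-1 - - \frac{1}{14}\right)}{13 \left(-1 - - \frac{1}{14}\right)} - 144 = \frac{-78 + \frac{\left(1 + 13 \cdot \frac{1}{14}\right) \left(-1 + \frac{1}{14}\right)}{14}}{13 \left(-1 + \frac{1}{14}\right)} - 144 = \frac{-78 + \frac{1}{14} \left(1 + \frac{13}{14}\right) \left(- \frac{13}{14}\right)}{13 \left(- \frac{13}{14}\right)} - 144 = \frac{1}{13} \left(- \frac{14}{13}\right) \left(-78 + \frac{1}{14} \cdot \frac{27}{14} \left(- \frac{13}{14}\right)\right) - 144 = \frac{1}{13} \left(- \frac{14}{13}\right) \left(-78 - \frac{351}{2744}\right) - 144 = \frac{1}{13} \left(- \frac{14}{13}\right) \left(- \frac{214383}{2744}\right) - 144 = \frac{16491}{2548} - 144 = - \frac{350421}{2548}$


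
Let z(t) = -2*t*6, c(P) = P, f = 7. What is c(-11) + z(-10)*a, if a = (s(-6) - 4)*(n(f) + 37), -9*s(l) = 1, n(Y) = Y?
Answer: -65153/3 ≈ -21718.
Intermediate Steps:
z(t) = -12*t
s(l) = -1/9 (s(l) = -1/9*1 = -1/9)
a = -1628/9 (a = (-1/9 - 4)*(7 + 37) = -37/9*44 = -1628/9 ≈ -180.89)
c(-11) + z(-10)*a = -11 - 12*(-10)*(-1628/9) = -11 + 120*(-1628/9) = -11 - 65120/3 = -65153/3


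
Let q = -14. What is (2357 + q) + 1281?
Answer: 3624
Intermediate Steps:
(2357 + q) + 1281 = (2357 - 14) + 1281 = 2343 + 1281 = 3624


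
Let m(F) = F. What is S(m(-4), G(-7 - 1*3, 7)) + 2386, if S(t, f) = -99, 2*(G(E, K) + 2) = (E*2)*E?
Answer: 2287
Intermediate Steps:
G(E, K) = -2 + E² (G(E, K) = -2 + ((E*2)*E)/2 = -2 + ((2*E)*E)/2 = -2 + (2*E²)/2 = -2 + E²)
S(m(-4), G(-7 - 1*3, 7)) + 2386 = -99 + 2386 = 2287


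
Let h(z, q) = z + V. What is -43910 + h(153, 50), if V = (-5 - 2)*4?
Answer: -43785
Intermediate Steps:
V = -28 (V = -7*4 = -28)
h(z, q) = -28 + z (h(z, q) = z - 28 = -28 + z)
-43910 + h(153, 50) = -43910 + (-28 + 153) = -43910 + 125 = -43785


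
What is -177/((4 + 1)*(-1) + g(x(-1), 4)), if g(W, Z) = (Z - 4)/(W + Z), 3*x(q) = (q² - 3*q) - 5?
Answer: 177/5 ≈ 35.400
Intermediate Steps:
x(q) = -5/3 - q + q²/3 (x(q) = ((q² - 3*q) - 5)/3 = (-5 + q² - 3*q)/3 = -5/3 - q + q²/3)
g(W, Z) = (-4 + Z)/(W + Z)
-177/((4 + 1)*(-1) + g(x(-1), 4)) = -177/((4 + 1)*(-1) + (-4 + 4)/((-5/3 - 1*(-1) + (⅓)*(-1)²) + 4)) = -177/(5*(-1) + 0/((-5/3 + 1 + (⅓)*1) + 4)) = -177/(-5 + 0/((-5/3 + 1 + ⅓) + 4)) = -177/(-5 + 0/(-⅓ + 4)) = -177/(-5 + 0/(11/3)) = -177/(-5 + (3/11)*0) = -177/(-5 + 0) = -177/(-5) = -⅕*(-177) = 177/5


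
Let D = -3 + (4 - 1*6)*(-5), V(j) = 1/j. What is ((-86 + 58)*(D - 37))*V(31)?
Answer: 840/31 ≈ 27.097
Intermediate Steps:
D = 7 (D = -3 + (4 - 6)*(-5) = -3 - 2*(-5) = -3 + 10 = 7)
((-86 + 58)*(D - 37))*V(31) = ((-86 + 58)*(7 - 37))/31 = -28*(-30)*(1/31) = 840*(1/31) = 840/31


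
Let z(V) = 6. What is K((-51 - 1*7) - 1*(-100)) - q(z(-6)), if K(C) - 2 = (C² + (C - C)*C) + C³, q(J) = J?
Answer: 75848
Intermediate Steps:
K(C) = 2 + C² + C³ (K(C) = 2 + ((C² + (C - C)*C) + C³) = 2 + ((C² + 0*C) + C³) = 2 + ((C² + 0) + C³) = 2 + (C² + C³) = 2 + C² + C³)
K((-51 - 1*7) - 1*(-100)) - q(z(-6)) = (2 + ((-51 - 1*7) - 1*(-100))² + ((-51 - 1*7) - 1*(-100))³) - 1*6 = (2 + ((-51 - 7) + 100)² + ((-51 - 7) + 100)³) - 6 = (2 + (-58 + 100)² + (-58 + 100)³) - 6 = (2 + 42² + 42³) - 6 = (2 + 1764 + 74088) - 6 = 75854 - 6 = 75848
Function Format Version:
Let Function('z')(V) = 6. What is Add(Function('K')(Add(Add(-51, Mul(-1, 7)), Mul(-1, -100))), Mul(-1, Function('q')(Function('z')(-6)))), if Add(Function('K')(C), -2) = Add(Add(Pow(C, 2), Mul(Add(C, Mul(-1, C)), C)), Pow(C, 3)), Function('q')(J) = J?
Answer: 75848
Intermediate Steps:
Function('K')(C) = Add(2, Pow(C, 2), Pow(C, 3)) (Function('K')(C) = Add(2, Add(Add(Pow(C, 2), Mul(Add(C, Mul(-1, C)), C)), Pow(C, 3))) = Add(2, Add(Add(Pow(C, 2), Mul(0, C)), Pow(C, 3))) = Add(2, Add(Add(Pow(C, 2), 0), Pow(C, 3))) = Add(2, Add(Pow(C, 2), Pow(C, 3))) = Add(2, Pow(C, 2), Pow(C, 3)))
Add(Function('K')(Add(Add(-51, Mul(-1, 7)), Mul(-1, -100))), Mul(-1, Function('q')(Function('z')(-6)))) = Add(Add(2, Pow(Add(Add(-51, Mul(-1, 7)), Mul(-1, -100)), 2), Pow(Add(Add(-51, Mul(-1, 7)), Mul(-1, -100)), 3)), Mul(-1, 6)) = Add(Add(2, Pow(Add(Add(-51, -7), 100), 2), Pow(Add(Add(-51, -7), 100), 3)), -6) = Add(Add(2, Pow(Add(-58, 100), 2), Pow(Add(-58, 100), 3)), -6) = Add(Add(2, Pow(42, 2), Pow(42, 3)), -6) = Add(Add(2, 1764, 74088), -6) = Add(75854, -6) = 75848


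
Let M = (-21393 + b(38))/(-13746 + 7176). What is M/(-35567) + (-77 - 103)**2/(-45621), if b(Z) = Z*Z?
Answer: -841331805481/1184499538110 ≈ -0.71028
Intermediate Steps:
b(Z) = Z**2
M = 19949/6570 (M = (-21393 + 38**2)/(-13746 + 7176) = (-21393 + 1444)/(-6570) = -19949*(-1/6570) = 19949/6570 ≈ 3.0364)
M/(-35567) + (-77 - 103)**2/(-45621) = (19949/6570)/(-35567) + (-77 - 103)**2/(-45621) = (19949/6570)*(-1/35567) + (-180)**2*(-1/45621) = -19949/233675190 + 32400*(-1/45621) = -19949/233675190 - 3600/5069 = -841331805481/1184499538110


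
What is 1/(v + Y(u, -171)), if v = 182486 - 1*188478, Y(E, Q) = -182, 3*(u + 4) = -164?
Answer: -1/6174 ≈ -0.00016197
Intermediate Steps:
u = -176/3 (u = -4 + (1/3)*(-164) = -4 - 164/3 = -176/3 ≈ -58.667)
v = -5992 (v = 182486 - 188478 = -5992)
1/(v + Y(u, -171)) = 1/(-5992 - 182) = 1/(-6174) = -1/6174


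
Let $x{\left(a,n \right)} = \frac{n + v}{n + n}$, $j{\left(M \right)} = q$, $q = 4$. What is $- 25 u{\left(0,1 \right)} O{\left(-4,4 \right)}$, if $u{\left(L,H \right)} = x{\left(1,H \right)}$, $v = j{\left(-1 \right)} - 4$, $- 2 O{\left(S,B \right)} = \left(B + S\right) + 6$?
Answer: $\frac{75}{2} \approx 37.5$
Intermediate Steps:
$O{\left(S,B \right)} = -3 - \frac{B}{2} - \frac{S}{2}$ ($O{\left(S,B \right)} = - \frac{\left(B + S\right) + 6}{2} = - \frac{6 + B + S}{2} = -3 - \frac{B}{2} - \frac{S}{2}$)
$j{\left(M \right)} = 4$
$v = 0$ ($v = 4 - 4 = 0$)
$x{\left(a,n \right)} = \frac{1}{2}$ ($x{\left(a,n \right)} = \frac{n + 0}{n + n} = \frac{n}{2 n} = n \frac{1}{2 n} = \frac{1}{2}$)
$u{\left(L,H \right)} = \frac{1}{2}$
$- 25 u{\left(0,1 \right)} O{\left(-4,4 \right)} = \left(-25\right) \frac{1}{2} \left(-3 - 2 - -2\right) = - \frac{25 \left(-3 - 2 + 2\right)}{2} = \left(- \frac{25}{2}\right) \left(-3\right) = \frac{75}{2}$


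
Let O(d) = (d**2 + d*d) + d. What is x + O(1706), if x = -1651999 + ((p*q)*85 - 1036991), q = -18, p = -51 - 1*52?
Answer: 3291178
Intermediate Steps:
p = -103 (p = -51 - 52 = -103)
O(d) = d + 2*d**2 (O(d) = (d**2 + d**2) + d = 2*d**2 + d = d + 2*d**2)
x = -2531400 (x = -1651999 + (-103*(-18)*85 - 1036991) = -1651999 + (1854*85 - 1036991) = -1651999 + (157590 - 1036991) = -1651999 - 879401 = -2531400)
x + O(1706) = -2531400 + 1706*(1 + 2*1706) = -2531400 + 1706*(1 + 3412) = -2531400 + 1706*3413 = -2531400 + 5822578 = 3291178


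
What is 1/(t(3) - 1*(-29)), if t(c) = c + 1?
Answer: 1/33 ≈ 0.030303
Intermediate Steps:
t(c) = 1 + c
1/(t(3) - 1*(-29)) = 1/((1 + 3) - 1*(-29)) = 1/(4 + 29) = 1/33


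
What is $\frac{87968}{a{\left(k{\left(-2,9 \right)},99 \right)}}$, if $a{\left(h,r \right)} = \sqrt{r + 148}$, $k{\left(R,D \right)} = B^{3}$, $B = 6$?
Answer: $\frac{87968 \sqrt{247}}{247} \approx 5597.3$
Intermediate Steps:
$k{\left(R,D \right)} = 216$ ($k{\left(R,D \right)} = 6^{3} = 216$)
$a{\left(h,r \right)} = \sqrt{148 + r}$
$\frac{87968}{a{\left(k{\left(-2,9 \right)},99 \right)}} = \frac{87968}{\sqrt{148 + 99}} = \frac{87968}{\sqrt{247}} = 87968 \frac{\sqrt{247}}{247} = \frac{87968 \sqrt{247}}{247}$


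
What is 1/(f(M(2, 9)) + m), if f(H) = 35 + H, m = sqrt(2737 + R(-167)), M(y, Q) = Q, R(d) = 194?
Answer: -44/995 + sqrt(2931)/995 ≈ 0.010190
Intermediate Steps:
m = sqrt(2931) (m = sqrt(2737 + 194) = sqrt(2931) ≈ 54.139)
1/(f(M(2, 9)) + m) = 1/((35 + 9) + sqrt(2931)) = 1/(44 + sqrt(2931))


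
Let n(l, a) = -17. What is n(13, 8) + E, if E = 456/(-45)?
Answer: -407/15 ≈ -27.133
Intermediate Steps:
E = -152/15 (E = 456*(-1/45) = -152/15 ≈ -10.133)
n(13, 8) + E = -17 - 152/15 = -407/15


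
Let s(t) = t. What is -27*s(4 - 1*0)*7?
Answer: -756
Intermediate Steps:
-27*s(4 - 1*0)*7 = -27*(4 - 1*0)*7 = -27*(4 + 0)*7 = -27*4*7 = -108*7 = -756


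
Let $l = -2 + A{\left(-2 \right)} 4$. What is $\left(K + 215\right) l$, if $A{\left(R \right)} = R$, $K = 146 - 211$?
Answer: $-1500$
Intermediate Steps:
$K = -65$ ($K = 146 - 211 = -65$)
$l = -10$ ($l = -2 - 8 = -10$)
$\left(K + 215\right) l = \left(-65 + 215\right) \left(-10\right) = 150 \left(-10\right) = -1500$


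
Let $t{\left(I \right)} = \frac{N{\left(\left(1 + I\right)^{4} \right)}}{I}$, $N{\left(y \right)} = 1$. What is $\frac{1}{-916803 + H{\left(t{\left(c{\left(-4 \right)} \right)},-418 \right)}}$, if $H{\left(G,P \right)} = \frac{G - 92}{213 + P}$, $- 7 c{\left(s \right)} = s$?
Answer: $- \frac{820}{751778099} \approx -1.0907 \cdot 10^{-6}$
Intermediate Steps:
$c{\left(s \right)} = - \frac{s}{7}$
$t{\left(I \right)} = \frac{1}{I}$ ($t{\left(I \right)} = 1 \frac{1}{I} = \frac{1}{I}$)
$H{\left(G,P \right)} = \frac{-92 + G}{213 + P}$
$\frac{1}{-916803 + H{\left(t{\left(c{\left(-4 \right)} \right)},-418 \right)}} = \frac{1}{-916803 + \frac{-92 + \frac{1}{\left(- \frac{1}{7}\right) \left(-4\right)}}{213 - 418}} = \frac{1}{-916803 + \frac{-92 + \frac{1}{\frac{4}{7}}}{-205}} = \frac{1}{-916803 - \frac{-92 + \frac{7}{4}}{205}} = \frac{1}{-916803 - - \frac{361}{820}} = \frac{1}{-916803 + \frac{361}{820}} = \frac{1}{- \frac{751778099}{820}} = - \frac{820}{751778099}$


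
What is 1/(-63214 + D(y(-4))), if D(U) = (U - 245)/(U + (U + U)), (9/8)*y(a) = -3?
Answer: -24/1516393 ≈ -1.5827e-5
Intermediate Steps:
y(a) = -8/3 (y(a) = (8/9)*(-3) = -8/3)
D(U) = (-245 + U)/(3*U) (D(U) = (-245 + U)/(U + 2*U) = (-245 + U)/((3*U)) = (-245 + U)*(1/(3*U)) = (-245 + U)/(3*U))
1/(-63214 + D(y(-4))) = 1/(-63214 + (-245 - 8/3)/(3*(-8/3))) = 1/(-63214 + (⅓)*(-3/8)*(-743/3)) = 1/(-63214 + 743/24) = 1/(-1516393/24) = -24/1516393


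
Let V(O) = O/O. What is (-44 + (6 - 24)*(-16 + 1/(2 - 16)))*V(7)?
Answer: 1717/7 ≈ 245.29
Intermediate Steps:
V(O) = 1
(-44 + (6 - 24)*(-16 + 1/(2 - 16)))*V(7) = (-44 + (6 - 24)*(-16 + 1/(2 - 16)))*1 = (-44 - 18*(-16 + 1/(-14)))*1 = (-44 - 18*(-16 - 1/14))*1 = (-44 - 18*(-225/14))*1 = (-44 + 2025/7)*1 = (1717/7)*1 = 1717/7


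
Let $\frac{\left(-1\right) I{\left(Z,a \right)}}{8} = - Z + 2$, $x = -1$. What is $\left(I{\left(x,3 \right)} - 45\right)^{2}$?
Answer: $4761$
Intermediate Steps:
$I{\left(Z,a \right)} = -16 + 8 Z$ ($I{\left(Z,a \right)} = - 8 \left(- Z + 2\right) = - 8 \left(2 - Z\right) = -16 + 8 Z$)
$\left(I{\left(x,3 \right)} - 45\right)^{2} = \left(\left(-16 + 8 \left(-1\right)\right) - 45\right)^{2} = \left(\left(-16 - 8\right) - 45\right)^{2} = \left(-24 - 45\right)^{2} = \left(-69\right)^{2} = 4761$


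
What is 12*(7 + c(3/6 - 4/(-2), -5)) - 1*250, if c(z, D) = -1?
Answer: -178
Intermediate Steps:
12*(7 + c(3/6 - 4/(-2), -5)) - 1*250 = 12*(7 - 1) - 1*250 = 12*6 - 250 = 72 - 250 = -178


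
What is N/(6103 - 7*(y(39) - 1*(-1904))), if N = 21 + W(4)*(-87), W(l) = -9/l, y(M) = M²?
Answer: -867/71488 ≈ -0.012128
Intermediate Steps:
N = 867/4 (N = 21 - 9/4*(-87) = 21 + 783/4 = 867/4 ≈ 216.75)
N/(6103 - 7*(y(39) - 1*(-1904))) = 867/(4*(6103 - 7*(39² - 1*(-1904)))) = 867/(4*(6103 - 7*(1521 + 1904))) = 867/(4*(6103 - 7*3425)) = 867/(4*(6103 - 1*23975)) = 867/(4*(6103 - 23975)) = (867/4)/(-17872) = (867/4)*(-1/17872) = -867/71488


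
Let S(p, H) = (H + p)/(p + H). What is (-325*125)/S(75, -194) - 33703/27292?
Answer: -1108771203/27292 ≈ -40626.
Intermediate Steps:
S(p, H) = 1 (S(p, H) = (H + p)/(H + p) = 1)
(-325*125)/S(75, -194) - 33703/27292 = -325*125/1 - 33703/27292 = -40625*1 - 33703*1/27292 = -40625 - 33703/27292 = -1108771203/27292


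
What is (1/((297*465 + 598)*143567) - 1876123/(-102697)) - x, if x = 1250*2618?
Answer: -23156750959956615920/7076204807273 ≈ -3.2725e+6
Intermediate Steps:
x = 3272500
(1/((297*465 + 598)*143567) - 1876123/(-102697)) - x = (1/((297*465 + 598)*143567) - 1876123/(-102697)) - 1*3272500 = ((1/143567)/(138105 + 598) - 1876123*(-1/102697)) - 3272500 = ((1/143567)/138703 + 1876123/102697) - 3272500 = ((1/138703)*(1/143567) + 1876123/102697) - 3272500 = (1/19913173601 + 1876123/102697) - 3272500 = 129271844276580/7076204807273 - 3272500 = -23156750959956615920/7076204807273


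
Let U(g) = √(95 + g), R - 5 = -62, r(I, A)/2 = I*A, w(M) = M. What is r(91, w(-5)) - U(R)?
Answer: -910 - √38 ≈ -916.16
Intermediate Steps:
r(I, A) = 2*A*I (r(I, A) = 2*(I*A) = 2*(A*I) = 2*A*I)
R = -57 (R = 5 - 62 = -57)
r(91, w(-5)) - U(R) = 2*(-5)*91 - √(95 - 57) = -910 - √38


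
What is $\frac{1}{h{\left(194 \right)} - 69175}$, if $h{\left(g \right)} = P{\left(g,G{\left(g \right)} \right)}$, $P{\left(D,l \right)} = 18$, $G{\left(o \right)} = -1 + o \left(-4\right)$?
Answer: $- \frac{1}{69157} \approx -1.446 \cdot 10^{-5}$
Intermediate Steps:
$G{\left(o \right)} = -1 - 4 o$
$h{\left(g \right)} = 18$
$\frac{1}{h{\left(194 \right)} - 69175} = \frac{1}{18 - 69175} = \frac{1}{-69157} = - \frac{1}{69157}$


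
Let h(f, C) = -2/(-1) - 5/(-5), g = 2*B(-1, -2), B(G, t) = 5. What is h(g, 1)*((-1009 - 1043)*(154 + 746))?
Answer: -5540400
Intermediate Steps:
g = 10 (g = 2*5 = 10)
h(f, C) = 3 (h(f, C) = -2*(-1) - 5*(-⅕) = 2 + 1 = 3)
h(g, 1)*((-1009 - 1043)*(154 + 746)) = 3*((-1009 - 1043)*(154 + 746)) = 3*(-2052*900) = 3*(-1846800) = -5540400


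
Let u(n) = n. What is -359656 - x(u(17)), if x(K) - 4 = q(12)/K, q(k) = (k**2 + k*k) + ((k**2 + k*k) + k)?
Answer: -6114808/17 ≈ -3.5969e+5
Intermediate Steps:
q(k) = k + 4*k**2 (q(k) = (k**2 + k**2) + ((k**2 + k**2) + k) = 2*k**2 + (2*k**2 + k) = 2*k**2 + (k + 2*k**2) = k + 4*k**2)
x(K) = 4 + 588/K (x(K) = 4 + (12*(1 + 4*12))/K = 4 + (12*(1 + 48))/K = 4 + (12*49)/K = 4 + 588/K)
-359656 - x(u(17)) = -359656 - (4 + 588/17) = -359656 - 1*656/17 = -359656 - 656/17 = -6114808/17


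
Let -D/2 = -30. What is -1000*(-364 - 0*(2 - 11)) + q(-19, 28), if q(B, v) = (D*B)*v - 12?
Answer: 332068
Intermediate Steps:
D = 60 (D = -2*(-30) = 60)
q(B, v) = -12 + 60*B*v (q(B, v) = (60*B)*v - 12 = 60*B*v - 12 = -12 + 60*B*v)
-1000*(-364 - 0*(2 - 11)) + q(-19, 28) = -1000*(-364 - 0*(2 - 11)) + (-12 + 60*(-19)*28) = -1000*(-364 - 0*(-9)) + (-12 - 31920) = -1000*(-364 - 1*0) - 31932 = -1000*(-364 + 0) - 31932 = -1000*(-364) - 31932 = 364000 - 31932 = 332068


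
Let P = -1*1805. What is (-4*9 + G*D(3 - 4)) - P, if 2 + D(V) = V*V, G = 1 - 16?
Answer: 1784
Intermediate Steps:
G = -15
D(V) = -2 + V² (D(V) = -2 + V*V = -2 + V²)
P = -1805
(-4*9 + G*D(3 - 4)) - P = (-4*9 - 15*(-2 + (3 - 4)²)) - 1*(-1805) = (-36 - 15*(-2 + (-1)²)) + 1805 = (-36 - 15*(-2 + 1)) + 1805 = (-36 - 15*(-1)) + 1805 = (-36 + 15) + 1805 = -21 + 1805 = 1784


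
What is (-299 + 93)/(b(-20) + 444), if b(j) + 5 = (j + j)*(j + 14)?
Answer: -206/679 ≈ -0.30339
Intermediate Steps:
b(j) = -5 + 2*j*(14 + j) (b(j) = -5 + (j + j)*(j + 14) = -5 + (2*j)*(14 + j) = -5 + 2*j*(14 + j))
(-299 + 93)/(b(-20) + 444) = (-299 + 93)/((-5 + 2*(-20)² + 28*(-20)) + 444) = -206/((-5 + 2*400 - 560) + 444) = -206/((-5 + 800 - 560) + 444) = -206/(235 + 444) = -206/679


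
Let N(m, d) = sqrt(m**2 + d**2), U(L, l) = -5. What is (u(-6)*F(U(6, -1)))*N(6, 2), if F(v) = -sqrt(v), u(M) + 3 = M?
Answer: 90*I*sqrt(2) ≈ 127.28*I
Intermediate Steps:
u(M) = -3 + M
N(m, d) = sqrt(d**2 + m**2)
(u(-6)*F(U(6, -1)))*N(6, 2) = ((-3 - 6)*(-sqrt(-5)))*sqrt(2**2 + 6**2) = (-(-9)*I*sqrt(5))*sqrt(4 + 36) = (-(-9)*I*sqrt(5))*sqrt(40) = (9*I*sqrt(5))*(2*sqrt(10)) = 90*I*sqrt(2)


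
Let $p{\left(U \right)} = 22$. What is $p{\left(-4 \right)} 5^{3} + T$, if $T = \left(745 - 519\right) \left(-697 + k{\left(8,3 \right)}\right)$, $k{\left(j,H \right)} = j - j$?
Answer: $-154772$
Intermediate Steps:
$k{\left(j,H \right)} = 0$
$T = -157522$ ($T = \left(745 - 519\right) \left(-697 + 0\right) = 226 \left(-697\right) = -157522$)
$p{\left(-4 \right)} 5^{3} + T = 22 \cdot 5^{3} - 157522 = 22 \cdot 125 - 157522 = 2750 - 157522 = -154772$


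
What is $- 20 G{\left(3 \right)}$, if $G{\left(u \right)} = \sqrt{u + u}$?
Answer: $- 20 \sqrt{6} \approx -48.99$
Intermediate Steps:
$G{\left(u \right)} = \sqrt{2} \sqrt{u}$ ($G{\left(u \right)} = \sqrt{2 u} = \sqrt{2} \sqrt{u}$)
$- 20 G{\left(3 \right)} = - 20 \sqrt{2} \sqrt{3} = - 20 \sqrt{6}$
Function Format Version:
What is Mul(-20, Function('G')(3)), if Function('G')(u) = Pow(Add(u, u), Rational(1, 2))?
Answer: Mul(-20, Pow(6, Rational(1, 2))) ≈ -48.990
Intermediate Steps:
Function('G')(u) = Mul(Pow(2, Rational(1, 2)), Pow(u, Rational(1, 2))) (Function('G')(u) = Pow(Mul(2, u), Rational(1, 2)) = Mul(Pow(2, Rational(1, 2)), Pow(u, Rational(1, 2))))
Mul(-20, Function('G')(3)) = Mul(-20, Mul(Pow(2, Rational(1, 2)), Pow(3, Rational(1, 2)))) = Mul(-20, Pow(6, Rational(1, 2)))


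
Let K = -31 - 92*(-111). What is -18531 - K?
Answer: -28712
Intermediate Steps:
K = 10181 (K = -31 + 10212 = 10181)
-18531 - K = -18531 - 1*10181 = -18531 - 10181 = -28712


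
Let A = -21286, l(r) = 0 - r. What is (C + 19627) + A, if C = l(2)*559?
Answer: -2777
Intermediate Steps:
l(r) = -r
C = -1118 (C = -1*2*559 = -2*559 = -1118)
(C + 19627) + A = (-1118 + 19627) - 21286 = 18509 - 21286 = -2777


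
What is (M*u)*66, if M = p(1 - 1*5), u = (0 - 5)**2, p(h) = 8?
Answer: 13200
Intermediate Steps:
u = 25 (u = (-5)**2 = 25)
M = 8
(M*u)*66 = (8*25)*66 = 200*66 = 13200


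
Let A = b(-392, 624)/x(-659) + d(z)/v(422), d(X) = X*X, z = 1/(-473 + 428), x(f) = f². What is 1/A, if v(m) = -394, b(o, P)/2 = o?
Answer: -346491095850/625948681 ≈ -553.55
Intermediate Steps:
b(o, P) = 2*o
z = -1/45 (z = 1/(-45) = -1/45 ≈ -0.022222)
d(X) = X²
A = -625948681/346491095850 (A = (2*(-392))/((-659)²) + (-1/45)²/(-394) = -784/434281 + (1/2025)*(-1/394) = -784*1/434281 - 1/797850 = -784/434281 - 1/797850 = -625948681/346491095850 ≈ -0.0018065)
1/A = 1/(-625948681/346491095850) = -346491095850/625948681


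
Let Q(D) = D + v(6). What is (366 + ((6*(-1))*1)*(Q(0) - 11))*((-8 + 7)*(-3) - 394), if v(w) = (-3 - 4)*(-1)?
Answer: -152490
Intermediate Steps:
v(w) = 7 (v(w) = -7*(-1) = 7)
Q(D) = 7 + D (Q(D) = D + 7 = 7 + D)
(366 + ((6*(-1))*1)*(Q(0) - 11))*((-8 + 7)*(-3) - 394) = (366 + ((6*(-1))*1)*((7 + 0) - 11))*((-8 + 7)*(-3) - 394) = (366 + (-6*1)*(7 - 11))*(-1*(-3) - 394) = (366 - 6*(-4))*(3 - 394) = (366 + 24)*(-391) = 390*(-391) = -152490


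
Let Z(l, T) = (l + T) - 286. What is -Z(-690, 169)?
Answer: 807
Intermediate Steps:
Z(l, T) = -286 + T + l (Z(l, T) = (T + l) - 286 = -286 + T + l)
-Z(-690, 169) = -(-286 + 169 - 690) = -1*(-807) = 807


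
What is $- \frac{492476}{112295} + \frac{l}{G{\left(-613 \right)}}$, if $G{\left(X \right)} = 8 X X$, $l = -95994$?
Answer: $- \frac{745618679291}{168787919420} \approx -4.4175$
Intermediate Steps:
$G{\left(X \right)} = 8 X^{2}$
$- \frac{492476}{112295} + \frac{l}{G{\left(-613 \right)}} = - \frac{492476}{112295} - \frac{95994}{8 \left(-613\right)^{2}} = \left(-492476\right) \frac{1}{112295} - \frac{95994}{8 \cdot 375769} = - \frac{492476}{112295} - \frac{95994}{3006152} = - \frac{492476}{112295} - \frac{47997}{1503076} = - \frac{745618679291}{168787919420}$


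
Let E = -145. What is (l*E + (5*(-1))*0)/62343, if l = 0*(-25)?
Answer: 0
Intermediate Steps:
l = 0
(l*E + (5*(-1))*0)/62343 = (0*(-145) + (5*(-1))*0)/62343 = (0 - 5*0)*(1/62343) = (0 + 0)*(1/62343) = 0*(1/62343) = 0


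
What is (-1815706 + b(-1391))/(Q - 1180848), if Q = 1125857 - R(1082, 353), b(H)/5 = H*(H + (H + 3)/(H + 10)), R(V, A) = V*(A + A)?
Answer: -10843209779/1130877423 ≈ -9.5883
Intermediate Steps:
R(V, A) = 2*A*V (R(V, A) = V*(2*A) = 2*A*V)
b(H) = 5*H*(H + (3 + H)/(10 + H)) (b(H) = 5*(H*(H + (H + 3)/(H + 10))) = 5*(H*(H + (3 + H)/(10 + H))) = 5*H*(H + (3 + H)/(10 + H)))
Q = 361965 (Q = 1125857 - 2*353*1082 = 1125857 - 1*763892 = 1125857 - 763892 = 361965)
(-1815706 + b(-1391))/(Q - 1180848) = (-1815706 + 5*(-1391)*(3 + (-1391)² + 11*(-1391))/(10 - 1391))/(361965 - 1180848) = (-1815706 + 5*(-1391)*(3 + 1934881 - 15301)/(-1381))/(-818883) = (-1815706 + 5*(-1391)*(-1/1381)*1919583)*(-1/818883) = (-1815706 + 13350699765/1381)*(-1/818883) = (10843209779/1381)*(-1/818883) = -10843209779/1130877423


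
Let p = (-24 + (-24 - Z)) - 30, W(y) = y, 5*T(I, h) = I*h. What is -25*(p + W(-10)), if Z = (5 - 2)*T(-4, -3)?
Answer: 2380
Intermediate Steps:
T(I, h) = I*h/5 (T(I, h) = (I*h)/5 = I*h/5)
Z = 36/5 (Z = (5 - 2)*((1/5)*(-4)*(-3)) = 3*(12/5) = 36/5 ≈ 7.2000)
p = -426/5 (p = (-24 + (-24 - 1*36/5)) - 30 = (-24 + (-24 - 36/5)) - 30 = (-24 - 156/5) - 30 = -276/5 - 30 = -426/5 ≈ -85.200)
-25*(p + W(-10)) = -25*(-426/5 - 10) = -25*(-476/5) = 2380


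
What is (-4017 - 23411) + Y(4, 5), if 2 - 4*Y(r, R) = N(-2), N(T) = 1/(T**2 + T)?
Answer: -219421/8 ≈ -27428.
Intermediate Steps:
N(T) = 1/(T + T**2)
Y(r, R) = 3/8 (Y(r, R) = 1/2 - 1/(4*(-2)*(1 - 2)) = 1/2 - (-1)/(8*(-1)) = 1/2 - (-1)*(-1)/8 = 1/2 - 1/4*1/2 = 1/2 - 1/8 = 3/8)
(-4017 - 23411) + Y(4, 5) = (-4017 - 23411) + 3/8 = -27428 + 3/8 = -219421/8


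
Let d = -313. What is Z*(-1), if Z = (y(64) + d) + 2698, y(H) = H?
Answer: -2449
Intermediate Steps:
Z = 2449 (Z = (64 - 313) + 2698 = -249 + 2698 = 2449)
Z*(-1) = 2449*(-1) = -2449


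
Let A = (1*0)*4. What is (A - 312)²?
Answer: 97344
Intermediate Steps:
A = 0 (A = 0*4 = 0)
(A - 312)² = (0 - 312)² = (-312)² = 97344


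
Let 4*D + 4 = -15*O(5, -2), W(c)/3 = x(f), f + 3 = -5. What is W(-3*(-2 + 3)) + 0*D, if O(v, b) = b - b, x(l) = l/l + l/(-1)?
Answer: 27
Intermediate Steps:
f = -8 (f = -3 - 5 = -8)
x(l) = 1 - l (x(l) = 1 + l*(-1) = 1 - l)
O(v, b) = 0
W(c) = 27 (W(c) = 3*(1 - 1*(-8)) = 3*(1 + 8) = 3*9 = 27)
D = -1 (D = -1 + (-15*0)/4 = -1 + (¼)*0 = -1 + 0 = -1)
W(-3*(-2 + 3)) + 0*D = 27 + 0*(-1) = 27 + 0 = 27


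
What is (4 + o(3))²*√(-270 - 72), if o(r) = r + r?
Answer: 300*I*√38 ≈ 1849.3*I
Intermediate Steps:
o(r) = 2*r
(4 + o(3))²*√(-270 - 72) = (4 + 2*3)²*√(-270 - 72) = (4 + 6)²*√(-342) = 10²*(3*I*√38) = 100*(3*I*√38) = 300*I*√38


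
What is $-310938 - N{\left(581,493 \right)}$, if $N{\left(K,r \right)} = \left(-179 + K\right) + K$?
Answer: $-311921$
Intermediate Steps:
$N{\left(K,r \right)} = -179 + 2 K$
$-310938 - N{\left(581,493 \right)} = -310938 - \left(-179 + 2 \cdot 581\right) = -310938 - \left(-179 + 1162\right) = -310938 - 983 = -311921$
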